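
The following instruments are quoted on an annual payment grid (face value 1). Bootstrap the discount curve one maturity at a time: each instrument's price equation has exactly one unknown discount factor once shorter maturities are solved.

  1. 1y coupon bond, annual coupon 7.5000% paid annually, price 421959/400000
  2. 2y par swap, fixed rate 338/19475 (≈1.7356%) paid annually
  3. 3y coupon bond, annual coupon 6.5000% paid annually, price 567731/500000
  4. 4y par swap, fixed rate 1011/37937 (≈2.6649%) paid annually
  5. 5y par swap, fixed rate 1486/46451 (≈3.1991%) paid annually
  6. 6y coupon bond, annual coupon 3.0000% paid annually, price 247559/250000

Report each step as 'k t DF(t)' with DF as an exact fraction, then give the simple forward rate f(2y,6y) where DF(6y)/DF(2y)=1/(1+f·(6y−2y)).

step 1 [1y] bond c/1=3/40: DF=(421959/400000 − 3/40·(0))/(1+3/40) = 9813/10000 ≈ 0.981300
step 2 [2y] swap r/1=338/19475: DF=(1 − 338/19475·(0.981300))/(1+338/19475) = 4831/5000 ≈ 0.966200
step 3 [3y] bond c/1=13/200: DF=(567731/500000 − 13/200·(0.981300+0.966200))/(1+13/200) = 9473/10000 ≈ 0.947300
step 4 [4y] swap r/1=1011/37937: DF=(1 − 1011/37937·(0.981300+0.966200+0.947300))/(1+1011/37937) = 8989/10000 ≈ 0.898900
step 5 [5y] swap r/1=1486/46451: DF=(1 − 1486/46451·(0.981300+0.966200+0.947300+0.898900))/(1+1486/46451) = 4257/5000 ≈ 0.851400
step 6 [6y] bond c/1=3/100: DF=(247559/250000 − 3/100·(0.981300+0.966200+0.947300+0.898900+0.851400))/(1+3/100) = 8261/10000 ≈ 0.826100

1 1 9813/10000
2 2 4831/5000
3 3 9473/10000
4 4 8989/10000
5 5 4257/5000
6 6 8261/10000
f(2y,6y) = ((4831/5000)/(8261/10000) − 1)/(4) = 1401/33044 ≈ 4.2398%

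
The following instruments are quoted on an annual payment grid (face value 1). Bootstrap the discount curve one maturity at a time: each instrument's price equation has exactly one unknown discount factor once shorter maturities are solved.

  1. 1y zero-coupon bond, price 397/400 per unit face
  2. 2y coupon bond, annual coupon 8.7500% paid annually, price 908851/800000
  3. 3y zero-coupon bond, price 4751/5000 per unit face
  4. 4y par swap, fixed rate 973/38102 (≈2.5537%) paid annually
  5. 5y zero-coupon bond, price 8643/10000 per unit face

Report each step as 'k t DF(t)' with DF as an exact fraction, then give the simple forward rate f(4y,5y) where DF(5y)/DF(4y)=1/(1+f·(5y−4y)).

1 1 397/400
2 2 603/625
3 3 4751/5000
4 4 9027/10000
5 5 8643/10000
f(4y,5y) = ((9027/10000)/(8643/10000) − 1)/(1) = 128/2881 ≈ 4.4429%

step 1 [1y] zero: DF = P = 397/400 ≈ 0.992500
step 2 [2y] bond c/1=7/80: DF=(908851/800000 − 7/80·(0.992500))/(1+7/80) = 603/625 ≈ 0.964800
step 3 [3y] zero: DF = P = 4751/5000 ≈ 0.950200
step 4 [4y] swap r/1=973/38102: DF=(1 − 973/38102·(0.992500+0.964800+0.950200))/(1+973/38102) = 9027/10000 ≈ 0.902700
step 5 [5y] zero: DF = P = 8643/10000 ≈ 0.864300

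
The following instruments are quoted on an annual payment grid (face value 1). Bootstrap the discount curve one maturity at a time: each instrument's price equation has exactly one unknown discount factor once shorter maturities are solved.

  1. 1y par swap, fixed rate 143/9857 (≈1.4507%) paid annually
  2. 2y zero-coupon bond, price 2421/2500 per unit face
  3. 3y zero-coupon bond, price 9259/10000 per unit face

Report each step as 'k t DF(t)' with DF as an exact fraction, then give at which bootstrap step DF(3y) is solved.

1 1 9857/10000
2 2 2421/2500
3 3 9259/10000
DF(3y) is solved at step 3

step 1 [1y] swap r/1=143/9857: DF=(1 − 143/9857·(0))/(1+143/9857) = 9857/10000 ≈ 0.985700
step 2 [2y] zero: DF = P = 2421/2500 ≈ 0.968400
step 3 [3y] zero: DF = P = 9259/10000 ≈ 0.925900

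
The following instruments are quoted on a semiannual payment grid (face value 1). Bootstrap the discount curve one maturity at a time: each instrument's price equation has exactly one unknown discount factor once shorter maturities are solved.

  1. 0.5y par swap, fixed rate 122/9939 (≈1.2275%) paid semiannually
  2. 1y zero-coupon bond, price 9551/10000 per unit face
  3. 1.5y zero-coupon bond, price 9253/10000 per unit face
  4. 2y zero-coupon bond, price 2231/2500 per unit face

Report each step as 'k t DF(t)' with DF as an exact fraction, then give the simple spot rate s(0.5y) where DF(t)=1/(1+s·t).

1 1/2 9939/10000
2 1 9551/10000
3 3/2 9253/10000
4 2 2231/2500
s(0.5y) = (1/(9939/10000) − 1)/(1/2) = 122/9939 ≈ 1.2275%

step 1 [0.5y] swap r/2=61/9939: DF=(1 − 61/9939·(0))/(1+61/9939) = 9939/10000 ≈ 0.993900
step 2 [1y] zero: DF = P = 9551/10000 ≈ 0.955100
step 3 [1.5y] zero: DF = P = 9253/10000 ≈ 0.925300
step 4 [2y] zero: DF = P = 2231/2500 ≈ 0.892400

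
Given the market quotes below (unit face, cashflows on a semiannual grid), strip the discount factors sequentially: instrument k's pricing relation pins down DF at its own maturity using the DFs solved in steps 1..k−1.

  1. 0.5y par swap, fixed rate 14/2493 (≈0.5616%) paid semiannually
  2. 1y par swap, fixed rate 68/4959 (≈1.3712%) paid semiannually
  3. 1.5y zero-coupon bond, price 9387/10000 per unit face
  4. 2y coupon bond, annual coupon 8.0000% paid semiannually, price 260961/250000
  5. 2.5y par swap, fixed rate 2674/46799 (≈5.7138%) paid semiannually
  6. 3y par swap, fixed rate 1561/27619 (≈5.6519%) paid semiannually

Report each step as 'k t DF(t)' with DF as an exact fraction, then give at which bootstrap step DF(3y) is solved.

step 1 [0.5y] swap r/2=7/2493: DF=(1 − 7/2493·(0))/(1+7/2493) = 2493/2500 ≈ 0.997200
step 2 [1y] swap r/2=34/4959: DF=(1 − 34/4959·(0.997200))/(1+34/4959) = 1233/1250 ≈ 0.986400
step 3 [1.5y] zero: DF = P = 9387/10000 ≈ 0.938700
step 4 [2y] bond c/2=1/25: DF=(260961/250000 − 1/25·(0.997200+0.986400+0.938700))/(1+1/25) = 8913/10000 ≈ 0.891300
step 5 [2.5y] swap r/2=1337/46799: DF=(1 − 1337/46799·(0.997200+0.986400+0.938700+0.891300))/(1+1337/46799) = 8663/10000 ≈ 0.866300
step 6 [3y] swap r/2=1561/55238: DF=(1 − 1561/55238·(0.997200+0.986400+0.938700+0.891300+0.866300))/(1+1561/55238) = 8439/10000 ≈ 0.843900

1 1/2 2493/2500
2 1 1233/1250
3 3/2 9387/10000
4 2 8913/10000
5 5/2 8663/10000
6 3 8439/10000
DF(3y) is solved at step 6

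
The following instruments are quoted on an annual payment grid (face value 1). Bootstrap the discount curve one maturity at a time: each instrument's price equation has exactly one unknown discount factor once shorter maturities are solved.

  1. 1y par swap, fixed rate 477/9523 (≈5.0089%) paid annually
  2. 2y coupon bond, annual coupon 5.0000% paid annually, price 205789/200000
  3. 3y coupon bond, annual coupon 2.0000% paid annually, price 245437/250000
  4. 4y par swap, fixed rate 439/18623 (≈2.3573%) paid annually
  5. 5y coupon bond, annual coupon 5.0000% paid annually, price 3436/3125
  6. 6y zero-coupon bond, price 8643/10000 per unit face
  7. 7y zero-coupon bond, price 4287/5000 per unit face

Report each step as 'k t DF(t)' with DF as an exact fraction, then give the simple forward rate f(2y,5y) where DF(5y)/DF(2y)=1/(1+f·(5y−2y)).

step 1 [1y] swap r/1=477/9523: DF=(1 − 477/9523·(0))/(1+477/9523) = 9523/10000 ≈ 0.952300
step 2 [2y] bond c/1=1/20: DF=(205789/200000 − 1/20·(0.952300))/(1+1/20) = 4673/5000 ≈ 0.934600
step 3 [3y] bond c/1=1/50: DF=(245437/250000 − 1/50·(0.952300+0.934600))/(1+1/50) = 1851/2000 ≈ 0.925500
step 4 [4y] swap r/1=439/18623: DF=(1 − 439/18623·(0.952300+0.934600+0.925500))/(1+439/18623) = 4561/5000 ≈ 0.912200
step 5 [5y] bond c/1=1/20: DF=(3436/3125 − 1/20·(0.952300+0.934600+0.925500+0.912200))/(1+1/20) = 4349/5000 ≈ 0.869800
step 6 [6y] zero: DF = P = 8643/10000 ≈ 0.864300
step 7 [7y] zero: DF = P = 4287/5000 ≈ 0.857400

1 1 9523/10000
2 2 4673/5000
3 3 1851/2000
4 4 4561/5000
5 5 4349/5000
6 6 8643/10000
7 7 4287/5000
f(2y,5y) = ((4673/5000)/(4349/5000) − 1)/(3) = 108/4349 ≈ 2.4833%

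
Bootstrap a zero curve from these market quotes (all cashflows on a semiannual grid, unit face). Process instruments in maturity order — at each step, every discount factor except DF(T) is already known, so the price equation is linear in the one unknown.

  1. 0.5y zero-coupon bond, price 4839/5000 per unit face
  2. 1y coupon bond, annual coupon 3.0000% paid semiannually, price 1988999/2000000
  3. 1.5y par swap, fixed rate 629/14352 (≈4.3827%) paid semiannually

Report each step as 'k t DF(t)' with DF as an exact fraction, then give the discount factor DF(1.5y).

step 1 [0.5y] zero: DF = P = 4839/5000 ≈ 0.967800
step 2 [1y] bond c/2=3/200: DF=(1988999/2000000 − 3/200·(0.967800))/(1+3/200) = 1931/2000 ≈ 0.965500
step 3 [1.5y] swap r/2=629/28704: DF=(1 − 629/28704·(0.967800+0.965500))/(1+629/28704) = 9371/10000 ≈ 0.937100

1 1/2 4839/5000
2 1 1931/2000
3 3/2 9371/10000
DF(1.5y) = 9371/10000 ≈ 0.937100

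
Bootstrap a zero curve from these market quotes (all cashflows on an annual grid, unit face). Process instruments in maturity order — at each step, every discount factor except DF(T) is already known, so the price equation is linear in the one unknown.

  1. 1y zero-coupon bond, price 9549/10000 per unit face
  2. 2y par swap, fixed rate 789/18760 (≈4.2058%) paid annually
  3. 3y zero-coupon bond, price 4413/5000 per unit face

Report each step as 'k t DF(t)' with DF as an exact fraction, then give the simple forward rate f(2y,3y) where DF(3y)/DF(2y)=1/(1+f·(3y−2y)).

1 1 9549/10000
2 2 9211/10000
3 3 4413/5000
f(2y,3y) = ((9211/10000)/(4413/5000) − 1)/(1) = 385/8826 ≈ 4.3621%

step 1 [1y] zero: DF = P = 9549/10000 ≈ 0.954900
step 2 [2y] swap r/1=789/18760: DF=(1 − 789/18760·(0.954900))/(1+789/18760) = 9211/10000 ≈ 0.921100
step 3 [3y] zero: DF = P = 4413/5000 ≈ 0.882600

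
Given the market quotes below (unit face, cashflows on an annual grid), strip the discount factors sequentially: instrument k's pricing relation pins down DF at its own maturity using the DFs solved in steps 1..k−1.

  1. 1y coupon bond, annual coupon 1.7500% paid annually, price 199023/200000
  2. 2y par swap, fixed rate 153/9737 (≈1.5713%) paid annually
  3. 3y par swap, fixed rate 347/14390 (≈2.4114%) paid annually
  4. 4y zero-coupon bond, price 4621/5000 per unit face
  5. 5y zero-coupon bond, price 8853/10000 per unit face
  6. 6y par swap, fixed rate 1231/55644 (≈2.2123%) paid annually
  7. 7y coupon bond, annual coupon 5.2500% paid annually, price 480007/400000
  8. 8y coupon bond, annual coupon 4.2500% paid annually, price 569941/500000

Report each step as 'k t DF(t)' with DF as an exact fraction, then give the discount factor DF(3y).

step 1 [1y] bond c/1=7/400: DF=(199023/200000 − 7/400·(0))/(1+7/400) = 489/500 ≈ 0.978000
step 2 [2y] swap r/1=153/9737: DF=(1 − 153/9737·(0.978000))/(1+153/9737) = 4847/5000 ≈ 0.969400
step 3 [3y] swap r/1=347/14390: DF=(1 − 347/14390·(0.978000+0.969400))/(1+347/14390) = 4653/5000 ≈ 0.930600
step 4 [4y] zero: DF = P = 4621/5000 ≈ 0.924200
step 5 [5y] zero: DF = P = 8853/10000 ≈ 0.885300
step 6 [6y] swap r/1=1231/55644: DF=(1 − 1231/55644·(0.978000+0.969400+0.930600+0.924200+0.885300))/(1+1231/55644) = 8769/10000 ≈ 0.876900
step 7 [7y] bond c/1=21/400: DF=(480007/400000 − 21/400·(0.978000+0.969400+0.930600+0.924200+0.885300+0.876900))/(1+21/400) = 4313/5000 ≈ 0.862600
step 8 [8y] bond c/1=17/400: DF=(569941/500000 − 17/400·(0.978000+0.969400+0.930600+0.924200+0.885300+0.876900+0.862600))/(1+17/400) = 4157/5000 ≈ 0.831400

1 1 489/500
2 2 4847/5000
3 3 4653/5000
4 4 4621/5000
5 5 8853/10000
6 6 8769/10000
7 7 4313/5000
8 8 4157/5000
DF(3y) = 4653/5000 ≈ 0.930600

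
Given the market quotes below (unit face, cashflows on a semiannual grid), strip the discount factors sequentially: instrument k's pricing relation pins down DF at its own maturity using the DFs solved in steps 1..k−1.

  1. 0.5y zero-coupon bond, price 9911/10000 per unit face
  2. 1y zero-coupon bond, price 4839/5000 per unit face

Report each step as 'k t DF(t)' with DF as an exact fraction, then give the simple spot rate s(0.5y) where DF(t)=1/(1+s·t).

1 1/2 9911/10000
2 1 4839/5000
s(0.5y) = (1/(9911/10000) − 1)/(1/2) = 178/9911 ≈ 1.7960%

step 1 [0.5y] zero: DF = P = 9911/10000 ≈ 0.991100
step 2 [1y] zero: DF = P = 4839/5000 ≈ 0.967800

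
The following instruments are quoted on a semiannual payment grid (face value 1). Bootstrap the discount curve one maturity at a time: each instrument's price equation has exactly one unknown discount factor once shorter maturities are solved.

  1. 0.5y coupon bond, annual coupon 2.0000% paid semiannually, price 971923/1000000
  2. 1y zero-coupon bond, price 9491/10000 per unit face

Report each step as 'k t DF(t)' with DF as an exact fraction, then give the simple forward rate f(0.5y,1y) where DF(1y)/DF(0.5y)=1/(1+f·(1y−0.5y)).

step 1 [0.5y] bond c/2=1/100: DF=(971923/1000000 − 1/100·(0))/(1+1/100) = 9623/10000 ≈ 0.962300
step 2 [1y] zero: DF = P = 9491/10000 ≈ 0.949100

1 1/2 9623/10000
2 1 9491/10000
f(0.5y,1y) = ((9623/10000)/(9491/10000) − 1)/(1/2) = 264/9491 ≈ 2.7816%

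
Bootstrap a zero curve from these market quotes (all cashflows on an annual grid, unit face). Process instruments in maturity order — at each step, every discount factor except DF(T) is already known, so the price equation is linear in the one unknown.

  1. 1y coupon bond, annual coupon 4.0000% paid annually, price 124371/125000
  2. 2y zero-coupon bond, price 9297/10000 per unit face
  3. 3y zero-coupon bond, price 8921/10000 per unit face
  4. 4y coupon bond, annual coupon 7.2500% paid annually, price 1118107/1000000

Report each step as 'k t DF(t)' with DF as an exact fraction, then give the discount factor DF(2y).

1 1 9567/10000
2 2 9297/10000
3 3 8921/10000
4 4 8547/10000
DF(2y) = 9297/10000 ≈ 0.929700

step 1 [1y] bond c/1=1/25: DF=(124371/125000 − 1/25·(0))/(1+1/25) = 9567/10000 ≈ 0.956700
step 2 [2y] zero: DF = P = 9297/10000 ≈ 0.929700
step 3 [3y] zero: DF = P = 8921/10000 ≈ 0.892100
step 4 [4y] bond c/1=29/400: DF=(1118107/1000000 − 29/400·(0.956700+0.929700+0.892100))/(1+29/400) = 8547/10000 ≈ 0.854700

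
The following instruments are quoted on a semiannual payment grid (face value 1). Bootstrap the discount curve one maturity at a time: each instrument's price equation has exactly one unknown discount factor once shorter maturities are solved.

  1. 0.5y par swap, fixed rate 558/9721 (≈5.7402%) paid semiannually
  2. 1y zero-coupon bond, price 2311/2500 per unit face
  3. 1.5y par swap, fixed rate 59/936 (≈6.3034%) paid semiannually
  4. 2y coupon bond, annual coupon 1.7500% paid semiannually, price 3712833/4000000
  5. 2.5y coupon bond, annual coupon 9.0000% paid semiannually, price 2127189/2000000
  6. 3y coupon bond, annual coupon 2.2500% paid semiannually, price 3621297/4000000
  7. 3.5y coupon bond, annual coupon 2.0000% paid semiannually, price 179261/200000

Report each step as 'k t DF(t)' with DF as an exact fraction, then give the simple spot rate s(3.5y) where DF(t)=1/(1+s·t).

step 1 [0.5y] swap r/2=279/9721: DF=(1 − 279/9721·(0))/(1+279/9721) = 9721/10000 ≈ 0.972100
step 2 [1y] zero: DF = P = 2311/2500 ≈ 0.924400
step 3 [1.5y] swap r/2=59/1872: DF=(1 − 59/1872·(0.972100+0.924400))/(1+59/1872) = 1823/2000 ≈ 0.911500
step 4 [2y] bond c/2=7/800: DF=(3712833/4000000 − 7/800·(0.972100+0.924400+0.911500))/(1+7/800) = 4479/5000 ≈ 0.895800
step 5 [2.5y] bond c/2=9/200: DF=(2127189/2000000 − 9/200·(0.972100+0.924400+0.911500+0.895800))/(1+9/200) = 8583/10000 ≈ 0.858300
step 6 [3y] bond c/2=9/800: DF=(3621297/4000000 − 9/800·(0.972100+0.924400+0.911500+0.895800+0.858300))/(1+9/800) = 1689/2000 ≈ 0.844500
step 7 [3.5y] bond c/2=1/100: DF=(179261/200000 − 1/100·(0.972100+0.924400+0.911500+0.895800+0.858300+0.844500))/(1+1/100) = 8339/10000 ≈ 0.833900

1 1/2 9721/10000
2 1 2311/2500
3 3/2 1823/2000
4 2 4479/5000
5 5/2 8583/10000
6 3 1689/2000
7 7/2 8339/10000
s(3.5y) = (1/(8339/10000) − 1)/(7/2) = 3322/58373 ≈ 5.6910%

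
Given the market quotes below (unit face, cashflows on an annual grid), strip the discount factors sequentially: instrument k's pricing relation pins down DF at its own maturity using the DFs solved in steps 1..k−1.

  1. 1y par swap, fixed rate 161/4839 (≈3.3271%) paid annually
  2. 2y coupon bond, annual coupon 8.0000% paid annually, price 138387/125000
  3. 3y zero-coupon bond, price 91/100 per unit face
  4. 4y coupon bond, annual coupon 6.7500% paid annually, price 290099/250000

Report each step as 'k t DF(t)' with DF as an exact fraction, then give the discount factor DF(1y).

1 1 4839/5000
2 2 4767/5000
3 3 91/100
4 4 227/250
DF(1y) = 4839/5000 ≈ 0.967800

step 1 [1y] swap r/1=161/4839: DF=(1 − 161/4839·(0))/(1+161/4839) = 4839/5000 ≈ 0.967800
step 2 [2y] bond c/1=2/25: DF=(138387/125000 − 2/25·(0.967800))/(1+2/25) = 4767/5000 ≈ 0.953400
step 3 [3y] zero: DF = P = 91/100 ≈ 0.910000
step 4 [4y] bond c/1=27/400: DF=(290099/250000 − 27/400·(0.967800+0.953400+0.910000))/(1+27/400) = 227/250 ≈ 0.908000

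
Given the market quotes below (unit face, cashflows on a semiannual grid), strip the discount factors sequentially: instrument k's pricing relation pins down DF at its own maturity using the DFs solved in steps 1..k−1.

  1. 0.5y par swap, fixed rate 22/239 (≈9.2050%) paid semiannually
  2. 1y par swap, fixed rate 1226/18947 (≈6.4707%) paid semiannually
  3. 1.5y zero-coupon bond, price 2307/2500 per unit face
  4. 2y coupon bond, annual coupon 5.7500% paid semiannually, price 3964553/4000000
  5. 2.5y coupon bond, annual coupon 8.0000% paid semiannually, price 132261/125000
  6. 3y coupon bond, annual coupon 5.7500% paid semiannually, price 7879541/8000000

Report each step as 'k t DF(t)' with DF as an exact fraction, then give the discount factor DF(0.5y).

1 1/2 239/250
2 1 9387/10000
3 3/2 2307/2500
4 2 8847/10000
5 5/2 7/8
6 3 1659/2000
DF(0.5y) = 239/250 ≈ 0.956000

step 1 [0.5y] swap r/2=11/239: DF=(1 − 11/239·(0))/(1+11/239) = 239/250 ≈ 0.956000
step 2 [1y] swap r/2=613/18947: DF=(1 − 613/18947·(0.956000))/(1+613/18947) = 9387/10000 ≈ 0.938700
step 3 [1.5y] zero: DF = P = 2307/2500 ≈ 0.922800
step 4 [2y] bond c/2=23/800: DF=(3964553/4000000 − 23/800·(0.956000+0.938700+0.922800))/(1+23/800) = 8847/10000 ≈ 0.884700
step 5 [2.5y] bond c/2=1/25: DF=(132261/125000 − 1/25·(0.956000+0.938700+0.922800+0.884700))/(1+1/25) = 7/8 ≈ 0.875000
step 6 [3y] bond c/2=23/800: DF=(7879541/8000000 − 23/800·(0.956000+0.938700+0.922800+0.884700+0.875000))/(1+23/800) = 1659/2000 ≈ 0.829500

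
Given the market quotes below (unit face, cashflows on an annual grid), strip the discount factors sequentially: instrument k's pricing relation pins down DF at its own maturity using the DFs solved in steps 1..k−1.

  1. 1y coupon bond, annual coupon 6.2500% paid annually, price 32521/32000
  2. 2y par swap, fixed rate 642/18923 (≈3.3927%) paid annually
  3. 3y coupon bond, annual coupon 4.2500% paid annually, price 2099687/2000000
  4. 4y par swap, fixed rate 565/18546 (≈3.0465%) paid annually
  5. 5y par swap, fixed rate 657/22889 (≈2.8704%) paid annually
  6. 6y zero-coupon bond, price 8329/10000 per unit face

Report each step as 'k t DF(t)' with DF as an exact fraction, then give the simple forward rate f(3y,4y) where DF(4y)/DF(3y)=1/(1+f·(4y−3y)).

1 1 1913/2000
2 2 4679/5000
3 3 9299/10000
4 4 887/1000
5 5 4343/5000
6 6 8329/10000
f(3y,4y) = ((9299/10000)/(887/1000) − 1)/(1) = 429/8870 ≈ 4.8365%

step 1 [1y] bond c/1=1/16: DF=(32521/32000 − 1/16·(0))/(1+1/16) = 1913/2000 ≈ 0.956500
step 2 [2y] swap r/1=642/18923: DF=(1 − 642/18923·(0.956500))/(1+642/18923) = 4679/5000 ≈ 0.935800
step 3 [3y] bond c/1=17/400: DF=(2099687/2000000 − 17/400·(0.956500+0.935800))/(1+17/400) = 9299/10000 ≈ 0.929900
step 4 [4y] swap r/1=565/18546: DF=(1 − 565/18546·(0.956500+0.935800+0.929900))/(1+565/18546) = 887/1000 ≈ 0.887000
step 5 [5y] swap r/1=657/22889: DF=(1 − 657/22889·(0.956500+0.935800+0.929900+0.887000))/(1+657/22889) = 4343/5000 ≈ 0.868600
step 6 [6y] zero: DF = P = 8329/10000 ≈ 0.832900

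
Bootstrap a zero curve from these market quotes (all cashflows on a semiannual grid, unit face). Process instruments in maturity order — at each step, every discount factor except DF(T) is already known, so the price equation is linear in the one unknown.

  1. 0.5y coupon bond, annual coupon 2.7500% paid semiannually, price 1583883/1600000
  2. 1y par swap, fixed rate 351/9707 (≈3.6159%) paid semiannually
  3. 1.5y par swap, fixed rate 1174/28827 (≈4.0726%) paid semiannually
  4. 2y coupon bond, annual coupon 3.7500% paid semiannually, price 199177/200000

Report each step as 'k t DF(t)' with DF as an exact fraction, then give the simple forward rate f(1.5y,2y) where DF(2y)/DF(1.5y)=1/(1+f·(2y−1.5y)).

step 1 [0.5y] bond c/2=11/800: DF=(1583883/1600000 − 11/800·(0))/(1+11/800) = 1953/2000 ≈ 0.976500
step 2 [1y] swap r/2=351/19414: DF=(1 − 351/19414·(0.976500))/(1+351/19414) = 9649/10000 ≈ 0.964900
step 3 [1.5y] swap r/2=587/28827: DF=(1 − 587/28827·(0.976500+0.964900))/(1+587/28827) = 9413/10000 ≈ 0.941300
step 4 [2y] bond c/2=3/160: DF=(199177/200000 − 3/160·(0.976500+0.964900+0.941300))/(1+3/160) = 1849/2000 ≈ 0.924500

1 1/2 1953/2000
2 1 9649/10000
3 3/2 9413/10000
4 2 1849/2000
f(1.5y,2y) = ((9413/10000)/(1849/2000) − 1)/(1/2) = 336/9245 ≈ 3.6344%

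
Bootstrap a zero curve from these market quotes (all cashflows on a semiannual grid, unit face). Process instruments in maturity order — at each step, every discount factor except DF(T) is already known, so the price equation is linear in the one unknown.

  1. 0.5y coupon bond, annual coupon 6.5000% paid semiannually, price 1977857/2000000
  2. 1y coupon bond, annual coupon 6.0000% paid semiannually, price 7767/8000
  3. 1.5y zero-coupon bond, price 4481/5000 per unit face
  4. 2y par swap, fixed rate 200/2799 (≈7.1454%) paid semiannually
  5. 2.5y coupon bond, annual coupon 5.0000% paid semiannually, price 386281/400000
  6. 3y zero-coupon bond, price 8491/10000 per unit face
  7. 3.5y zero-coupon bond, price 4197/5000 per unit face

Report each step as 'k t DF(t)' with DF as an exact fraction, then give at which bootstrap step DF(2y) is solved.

1 1/2 4789/5000
2 1 9147/10000
3 3/2 4481/5000
4 2 87/100
5 5/2 4267/5000
6 3 8491/10000
7 7/2 4197/5000
DF(2y) is solved at step 4

step 1 [0.5y] bond c/2=13/400: DF=(1977857/2000000 − 13/400·(0))/(1+13/400) = 4789/5000 ≈ 0.957800
step 2 [1y] bond c/2=3/100: DF=(7767/8000 − 3/100·(0.957800))/(1+3/100) = 9147/10000 ≈ 0.914700
step 3 [1.5y] zero: DF = P = 4481/5000 ≈ 0.896200
step 4 [2y] swap r/2=100/2799: DF=(1 − 100/2799·(0.957800+0.914700+0.896200))/(1+100/2799) = 87/100 ≈ 0.870000
step 5 [2.5y] bond c/2=1/40: DF=(386281/400000 − 1/40·(0.957800+0.914700+0.896200+0.870000))/(1+1/40) = 4267/5000 ≈ 0.853400
step 6 [3y] zero: DF = P = 8491/10000 ≈ 0.849100
step 7 [3.5y] zero: DF = P = 4197/5000 ≈ 0.839400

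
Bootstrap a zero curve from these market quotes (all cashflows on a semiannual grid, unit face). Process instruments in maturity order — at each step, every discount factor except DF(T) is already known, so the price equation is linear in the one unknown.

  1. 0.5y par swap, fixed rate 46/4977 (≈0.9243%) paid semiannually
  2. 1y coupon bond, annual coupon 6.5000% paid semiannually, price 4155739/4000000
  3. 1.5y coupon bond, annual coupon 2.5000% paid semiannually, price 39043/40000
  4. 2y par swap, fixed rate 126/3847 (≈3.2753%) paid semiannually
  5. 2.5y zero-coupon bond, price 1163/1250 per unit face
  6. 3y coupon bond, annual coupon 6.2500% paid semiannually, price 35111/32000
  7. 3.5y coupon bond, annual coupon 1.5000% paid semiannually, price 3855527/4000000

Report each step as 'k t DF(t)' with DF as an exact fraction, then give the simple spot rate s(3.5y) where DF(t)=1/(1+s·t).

1 1/2 4977/5000
2 1 9749/10000
3 3/2 9397/10000
4 2 937/1000
5 5/2 1163/1250
6 3 1149/1250
7 7/2 9143/10000
s(3.5y) = (1/(9143/10000) − 1)/(7/2) = 1714/64001 ≈ 2.6781%

step 1 [0.5y] swap r/2=23/4977: DF=(1 − 23/4977·(0))/(1+23/4977) = 4977/5000 ≈ 0.995400
step 2 [1y] bond c/2=13/400: DF=(4155739/4000000 − 13/400·(0.995400))/(1+13/400) = 9749/10000 ≈ 0.974900
step 3 [1.5y] bond c/2=1/80: DF=(39043/40000 − 1/80·(0.995400+0.974900))/(1+1/80) = 9397/10000 ≈ 0.939700
step 4 [2y] swap r/2=63/3847: DF=(1 − 63/3847·(0.995400+0.974900+0.939700))/(1+63/3847) = 937/1000 ≈ 0.937000
step 5 [2.5y] zero: DF = P = 1163/1250 ≈ 0.930400
step 6 [3y] bond c/2=1/32: DF=(35111/32000 − 1/32·(0.995400+0.974900+0.939700+0.937000+0.930400))/(1+1/32) = 1149/1250 ≈ 0.919200
step 7 [3.5y] bond c/2=3/400: DF=(3855527/4000000 − 3/400·(0.995400+0.974900+0.939700+0.937000+0.930400+0.919200))/(1+3/400) = 9143/10000 ≈ 0.914300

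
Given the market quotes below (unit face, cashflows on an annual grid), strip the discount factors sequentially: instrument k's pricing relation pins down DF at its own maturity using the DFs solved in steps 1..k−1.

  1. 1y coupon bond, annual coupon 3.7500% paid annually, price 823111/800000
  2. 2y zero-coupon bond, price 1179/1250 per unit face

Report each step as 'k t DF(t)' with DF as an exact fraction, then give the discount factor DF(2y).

1 1 9917/10000
2 2 1179/1250
DF(2y) = 1179/1250 ≈ 0.943200

step 1 [1y] bond c/1=3/80: DF=(823111/800000 − 3/80·(0))/(1+3/80) = 9917/10000 ≈ 0.991700
step 2 [2y] zero: DF = P = 1179/1250 ≈ 0.943200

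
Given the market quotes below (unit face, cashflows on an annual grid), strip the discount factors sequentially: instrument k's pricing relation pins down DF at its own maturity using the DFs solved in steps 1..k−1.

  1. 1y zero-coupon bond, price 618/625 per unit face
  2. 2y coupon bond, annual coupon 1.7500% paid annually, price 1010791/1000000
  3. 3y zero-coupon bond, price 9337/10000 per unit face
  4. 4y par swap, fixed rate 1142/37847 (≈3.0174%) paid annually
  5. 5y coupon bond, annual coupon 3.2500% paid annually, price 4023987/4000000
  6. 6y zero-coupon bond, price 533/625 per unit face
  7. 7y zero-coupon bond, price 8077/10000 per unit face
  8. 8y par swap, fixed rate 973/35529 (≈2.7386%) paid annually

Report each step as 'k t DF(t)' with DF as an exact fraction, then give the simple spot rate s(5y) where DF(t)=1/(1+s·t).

step 1 [1y] zero: DF = P = 618/625 ≈ 0.988800
step 2 [2y] bond c/1=7/400: DF=(1010791/1000000 − 7/400·(0.988800))/(1+7/400) = 2441/2500 ≈ 0.976400
step 3 [3y] zero: DF = P = 9337/10000 ≈ 0.933700
step 4 [4y] swap r/1=1142/37847: DF=(1 − 1142/37847·(0.988800+0.976400+0.933700))/(1+1142/37847) = 4429/5000 ≈ 0.885800
step 5 [5y] bond c/1=13/400: DF=(4023987/4000000 − 13/400·(0.988800+0.976400+0.933700+0.885800))/(1+13/400) = 1069/1250 ≈ 0.855200
step 6 [6y] zero: DF = P = 533/625 ≈ 0.852800
step 7 [7y] zero: DF = P = 8077/10000 ≈ 0.807700
step 8 [8y] swap r/1=973/35529: DF=(1 − 973/35529·(0.988800+0.976400+0.933700+0.885800+0.855200+0.852800+0.807700))/(1+973/35529) = 4027/5000 ≈ 0.805400

1 1 618/625
2 2 2441/2500
3 3 9337/10000
4 4 4429/5000
5 5 1069/1250
6 6 533/625
7 7 8077/10000
8 8 4027/5000
s(5y) = (1/(1069/1250) − 1)/(5) = 181/5345 ≈ 3.3863%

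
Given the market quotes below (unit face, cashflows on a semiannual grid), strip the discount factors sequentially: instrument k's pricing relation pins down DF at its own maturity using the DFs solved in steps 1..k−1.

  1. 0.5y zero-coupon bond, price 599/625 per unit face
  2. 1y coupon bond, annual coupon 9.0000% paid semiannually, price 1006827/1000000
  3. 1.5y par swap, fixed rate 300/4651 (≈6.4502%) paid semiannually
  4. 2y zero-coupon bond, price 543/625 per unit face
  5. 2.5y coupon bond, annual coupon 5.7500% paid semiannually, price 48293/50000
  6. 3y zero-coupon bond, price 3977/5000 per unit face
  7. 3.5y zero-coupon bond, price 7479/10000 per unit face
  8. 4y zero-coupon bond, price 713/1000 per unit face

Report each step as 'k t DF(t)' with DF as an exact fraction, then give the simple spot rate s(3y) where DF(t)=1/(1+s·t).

1 1/2 599/625
2 1 4611/5000
3 3/2 91/100
4 2 543/625
5 5/2 4183/5000
6 3 3977/5000
7 7/2 7479/10000
8 4 713/1000
s(3y) = (1/(3977/5000) − 1)/(3) = 341/3977 ≈ 8.5743%

step 1 [0.5y] zero: DF = P = 599/625 ≈ 0.958400
step 2 [1y] bond c/2=9/200: DF=(1006827/1000000 − 9/200·(0.958400))/(1+9/200) = 4611/5000 ≈ 0.922200
step 3 [1.5y] swap r/2=150/4651: DF=(1 − 150/4651·(0.958400+0.922200))/(1+150/4651) = 91/100 ≈ 0.910000
step 4 [2y] zero: DF = P = 543/625 ≈ 0.868800
step 5 [2.5y] bond c/2=23/800: DF=(48293/50000 − 23/800·(0.958400+0.922200+0.910000+0.868800))/(1+23/800) = 4183/5000 ≈ 0.836600
step 6 [3y] zero: DF = P = 3977/5000 ≈ 0.795400
step 7 [3.5y] zero: DF = P = 7479/10000 ≈ 0.747900
step 8 [4y] zero: DF = P = 713/1000 ≈ 0.713000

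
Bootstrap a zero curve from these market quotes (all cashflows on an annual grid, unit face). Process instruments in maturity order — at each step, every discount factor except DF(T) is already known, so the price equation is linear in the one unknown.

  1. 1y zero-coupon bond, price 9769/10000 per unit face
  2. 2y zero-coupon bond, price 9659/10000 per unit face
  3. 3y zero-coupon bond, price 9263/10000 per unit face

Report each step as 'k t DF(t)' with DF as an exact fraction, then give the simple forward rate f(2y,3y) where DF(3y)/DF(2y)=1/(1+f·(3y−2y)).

step 1 [1y] zero: DF = P = 9769/10000 ≈ 0.976900
step 2 [2y] zero: DF = P = 9659/10000 ≈ 0.965900
step 3 [3y] zero: DF = P = 9263/10000 ≈ 0.926300

1 1 9769/10000
2 2 9659/10000
3 3 9263/10000
f(2y,3y) = ((9659/10000)/(9263/10000) − 1)/(1) = 396/9263 ≈ 4.2751%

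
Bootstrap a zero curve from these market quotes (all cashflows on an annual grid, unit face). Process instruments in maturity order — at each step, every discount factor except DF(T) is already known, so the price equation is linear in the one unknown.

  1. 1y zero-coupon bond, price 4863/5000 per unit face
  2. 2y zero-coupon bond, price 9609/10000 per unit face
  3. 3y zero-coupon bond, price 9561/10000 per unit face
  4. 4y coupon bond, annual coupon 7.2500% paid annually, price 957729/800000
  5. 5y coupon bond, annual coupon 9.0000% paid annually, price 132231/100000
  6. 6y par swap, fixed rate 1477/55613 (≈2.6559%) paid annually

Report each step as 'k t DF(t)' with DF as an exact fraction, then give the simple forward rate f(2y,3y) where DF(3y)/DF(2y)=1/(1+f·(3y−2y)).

step 1 [1y] zero: DF = P = 4863/5000 ≈ 0.972600
step 2 [2y] zero: DF = P = 9609/10000 ≈ 0.960900
step 3 [3y] zero: DF = P = 9561/10000 ≈ 0.956100
step 4 [4y] bond c/1=29/400: DF=(957729/800000 − 29/400·(0.972600+0.960900+0.956100))/(1+29/400) = 9209/10000 ≈ 0.920900
step 5 [5y] bond c/1=9/100: DF=(132231/100000 − 9/100·(0.972600+0.960900+0.956100+0.920900))/(1+9/100) = 1797/2000 ≈ 0.898500
step 6 [6y] swap r/1=1477/55613: DF=(1 − 1477/55613·(0.972600+0.960900+0.956100+0.920900+0.898500))/(1+1477/55613) = 8523/10000 ≈ 0.852300

1 1 4863/5000
2 2 9609/10000
3 3 9561/10000
4 4 9209/10000
5 5 1797/2000
6 6 8523/10000
f(2y,3y) = ((9609/10000)/(9561/10000) − 1)/(1) = 16/3187 ≈ 0.5020%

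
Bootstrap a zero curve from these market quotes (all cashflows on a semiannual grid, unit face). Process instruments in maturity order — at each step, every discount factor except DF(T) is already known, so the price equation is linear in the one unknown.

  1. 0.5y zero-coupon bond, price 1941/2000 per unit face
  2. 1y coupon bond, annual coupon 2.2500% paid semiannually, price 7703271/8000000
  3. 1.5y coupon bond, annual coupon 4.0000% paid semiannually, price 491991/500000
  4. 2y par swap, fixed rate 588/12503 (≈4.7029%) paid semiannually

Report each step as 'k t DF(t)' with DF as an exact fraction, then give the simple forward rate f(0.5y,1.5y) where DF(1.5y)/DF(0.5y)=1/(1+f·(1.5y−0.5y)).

1 1/2 1941/2000
2 1 4707/5000
3 3/2 1159/1250
4 2 4559/5000
f(0.5y,1.5y) = ((1941/2000)/(1159/1250) − 1)/(1) = 433/9272 ≈ 4.6700%

step 1 [0.5y] zero: DF = P = 1941/2000 ≈ 0.970500
step 2 [1y] bond c/2=9/800: DF=(7703271/8000000 − 9/800·(0.970500))/(1+9/800) = 4707/5000 ≈ 0.941400
step 3 [1.5y] bond c/2=1/50: DF=(491991/500000 − 1/50·(0.970500+0.941400))/(1+1/50) = 1159/1250 ≈ 0.927200
step 4 [2y] swap r/2=294/12503: DF=(1 − 294/12503·(0.970500+0.941400+0.927200))/(1+294/12503) = 4559/5000 ≈ 0.911800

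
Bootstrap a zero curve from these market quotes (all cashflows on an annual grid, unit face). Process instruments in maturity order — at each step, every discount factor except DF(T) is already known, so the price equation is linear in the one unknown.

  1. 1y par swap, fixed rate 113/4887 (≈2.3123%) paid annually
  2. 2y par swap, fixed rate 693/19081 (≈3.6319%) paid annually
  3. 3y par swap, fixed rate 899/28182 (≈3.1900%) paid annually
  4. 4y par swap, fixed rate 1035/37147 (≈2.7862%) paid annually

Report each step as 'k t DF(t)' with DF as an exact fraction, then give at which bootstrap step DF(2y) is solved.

1 1 4887/5000
2 2 9307/10000
3 3 9101/10000
4 4 1793/2000
DF(2y) is solved at step 2

step 1 [1y] swap r/1=113/4887: DF=(1 − 113/4887·(0))/(1+113/4887) = 4887/5000 ≈ 0.977400
step 2 [2y] swap r/1=693/19081: DF=(1 − 693/19081·(0.977400))/(1+693/19081) = 9307/10000 ≈ 0.930700
step 3 [3y] swap r/1=899/28182: DF=(1 − 899/28182·(0.977400+0.930700))/(1+899/28182) = 9101/10000 ≈ 0.910100
step 4 [4y] swap r/1=1035/37147: DF=(1 − 1035/37147·(0.977400+0.930700+0.910100))/(1+1035/37147) = 1793/2000 ≈ 0.896500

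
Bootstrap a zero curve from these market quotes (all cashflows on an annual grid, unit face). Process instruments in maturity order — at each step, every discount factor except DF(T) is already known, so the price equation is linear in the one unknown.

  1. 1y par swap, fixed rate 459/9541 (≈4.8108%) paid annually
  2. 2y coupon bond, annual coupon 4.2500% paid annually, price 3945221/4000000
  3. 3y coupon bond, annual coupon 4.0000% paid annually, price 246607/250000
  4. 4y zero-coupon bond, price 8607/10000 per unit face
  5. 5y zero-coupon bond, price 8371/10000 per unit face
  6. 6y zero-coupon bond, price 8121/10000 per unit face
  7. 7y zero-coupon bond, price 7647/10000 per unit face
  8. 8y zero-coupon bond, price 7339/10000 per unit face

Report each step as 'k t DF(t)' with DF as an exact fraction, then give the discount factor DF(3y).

1 1 9541/10000
2 2 567/625
3 3 8769/10000
4 4 8607/10000
5 5 8371/10000
6 6 8121/10000
7 7 7647/10000
8 8 7339/10000
DF(3y) = 8769/10000 ≈ 0.876900

step 1 [1y] swap r/1=459/9541: DF=(1 − 459/9541·(0))/(1+459/9541) = 9541/10000 ≈ 0.954100
step 2 [2y] bond c/1=17/400: DF=(3945221/4000000 − 17/400·(0.954100))/(1+17/400) = 567/625 ≈ 0.907200
step 3 [3y] bond c/1=1/25: DF=(246607/250000 − 1/25·(0.954100+0.907200))/(1+1/25) = 8769/10000 ≈ 0.876900
step 4 [4y] zero: DF = P = 8607/10000 ≈ 0.860700
step 5 [5y] zero: DF = P = 8371/10000 ≈ 0.837100
step 6 [6y] zero: DF = P = 8121/10000 ≈ 0.812100
step 7 [7y] zero: DF = P = 7647/10000 ≈ 0.764700
step 8 [8y] zero: DF = P = 7339/10000 ≈ 0.733900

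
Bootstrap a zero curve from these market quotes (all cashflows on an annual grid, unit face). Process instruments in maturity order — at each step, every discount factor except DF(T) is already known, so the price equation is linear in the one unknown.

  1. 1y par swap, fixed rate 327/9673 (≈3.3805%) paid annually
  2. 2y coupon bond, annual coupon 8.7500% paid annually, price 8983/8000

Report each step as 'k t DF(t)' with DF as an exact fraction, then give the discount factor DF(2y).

step 1 [1y] swap r/1=327/9673: DF=(1 − 327/9673·(0))/(1+327/9673) = 9673/10000 ≈ 0.967300
step 2 [2y] bond c/1=7/80: DF=(8983/8000 − 7/80·(0.967300))/(1+7/80) = 9547/10000 ≈ 0.954700

1 1 9673/10000
2 2 9547/10000
DF(2y) = 9547/10000 ≈ 0.954700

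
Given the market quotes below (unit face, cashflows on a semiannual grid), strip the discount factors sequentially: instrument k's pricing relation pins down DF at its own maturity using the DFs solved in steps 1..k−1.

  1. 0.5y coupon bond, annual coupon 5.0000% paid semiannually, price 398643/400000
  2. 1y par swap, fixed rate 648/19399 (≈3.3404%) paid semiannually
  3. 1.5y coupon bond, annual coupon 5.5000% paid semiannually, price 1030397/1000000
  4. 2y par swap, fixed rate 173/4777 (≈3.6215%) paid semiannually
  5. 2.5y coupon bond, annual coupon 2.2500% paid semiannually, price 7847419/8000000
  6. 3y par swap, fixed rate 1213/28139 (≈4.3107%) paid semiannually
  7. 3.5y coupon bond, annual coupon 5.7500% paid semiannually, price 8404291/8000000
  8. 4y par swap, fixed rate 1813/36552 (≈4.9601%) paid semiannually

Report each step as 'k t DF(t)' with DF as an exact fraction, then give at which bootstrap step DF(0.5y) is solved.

1 1/2 9723/10000
2 1 2419/2500
3 3/2 9509/10000
4 2 2327/2500
5 5/2 371/400
6 3 8787/10000
7 7/2 8639/10000
8 4 8187/10000
DF(0.5y) is solved at step 1

step 1 [0.5y] bond c/2=1/40: DF=(398643/400000 − 1/40·(0))/(1+1/40) = 9723/10000 ≈ 0.972300
step 2 [1y] swap r/2=324/19399: DF=(1 − 324/19399·(0.972300))/(1+324/19399) = 2419/2500 ≈ 0.967600
step 3 [1.5y] bond c/2=11/400: DF=(1030397/1000000 − 11/400·(0.972300+0.967600))/(1+11/400) = 9509/10000 ≈ 0.950900
step 4 [2y] swap r/2=173/9554: DF=(1 − 173/9554·(0.972300+0.967600+0.950900))/(1+173/9554) = 2327/2500 ≈ 0.930800
step 5 [2.5y] bond c/2=9/800: DF=(7847419/8000000 − 9/800·(0.972300+0.967600+0.950900+0.930800))/(1+9/800) = 371/400 ≈ 0.927500
step 6 [3y] swap r/2=1213/56278: DF=(1 − 1213/56278·(0.972300+0.967600+0.950900+0.930800+0.927500))/(1+1213/56278) = 8787/10000 ≈ 0.878700
step 7 [3.5y] bond c/2=23/800: DF=(8404291/8000000 − 23/800·(0.972300+0.967600+0.950900+0.930800+0.927500+0.878700))/(1+23/800) = 8639/10000 ≈ 0.863900
step 8 [4y] swap r/2=1813/73104: DF=(1 − 1813/73104·(0.972300+0.967600+0.950900+0.930800+0.927500+0.878700+0.863900))/(1+1813/73104) = 8187/10000 ≈ 0.818700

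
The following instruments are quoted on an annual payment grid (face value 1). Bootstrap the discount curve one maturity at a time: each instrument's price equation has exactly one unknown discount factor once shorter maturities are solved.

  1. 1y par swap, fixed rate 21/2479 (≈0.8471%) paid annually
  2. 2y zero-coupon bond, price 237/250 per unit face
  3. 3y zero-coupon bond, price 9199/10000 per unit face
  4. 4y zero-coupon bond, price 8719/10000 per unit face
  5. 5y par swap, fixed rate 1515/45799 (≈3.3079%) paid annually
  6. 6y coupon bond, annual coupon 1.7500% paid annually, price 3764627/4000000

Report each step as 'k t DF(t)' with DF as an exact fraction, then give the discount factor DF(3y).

step 1 [1y] swap r/1=21/2479: DF=(1 − 21/2479·(0))/(1+21/2479) = 2479/2500 ≈ 0.991600
step 2 [2y] zero: DF = P = 237/250 ≈ 0.948000
step 3 [3y] zero: DF = P = 9199/10000 ≈ 0.919900
step 4 [4y] zero: DF = P = 8719/10000 ≈ 0.871900
step 5 [5y] swap r/1=1515/45799: DF=(1 − 1515/45799·(0.991600+0.948000+0.919900+0.871900))/(1+1515/45799) = 1697/2000 ≈ 0.848500
step 6 [6y] bond c/1=7/400: DF=(3764627/4000000 − 7/400·(0.991600+0.948000+0.919900+0.871900+0.848500))/(1+7/400) = 4231/5000 ≈ 0.846200

1 1 2479/2500
2 2 237/250
3 3 9199/10000
4 4 8719/10000
5 5 1697/2000
6 6 4231/5000
DF(3y) = 9199/10000 ≈ 0.919900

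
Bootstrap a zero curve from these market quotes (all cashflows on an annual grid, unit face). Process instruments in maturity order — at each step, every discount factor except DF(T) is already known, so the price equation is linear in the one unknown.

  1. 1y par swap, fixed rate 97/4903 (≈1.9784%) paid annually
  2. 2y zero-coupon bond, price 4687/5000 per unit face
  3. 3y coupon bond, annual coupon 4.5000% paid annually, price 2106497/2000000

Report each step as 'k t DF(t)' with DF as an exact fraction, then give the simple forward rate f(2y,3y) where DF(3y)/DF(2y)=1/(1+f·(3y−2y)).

1 1 4903/5000
2 2 4687/5000
3 3 9253/10000
f(2y,3y) = ((4687/5000)/(9253/10000) − 1)/(1) = 121/9253 ≈ 1.3077%

step 1 [1y] swap r/1=97/4903: DF=(1 − 97/4903·(0))/(1+97/4903) = 4903/5000 ≈ 0.980600
step 2 [2y] zero: DF = P = 4687/5000 ≈ 0.937400
step 3 [3y] bond c/1=9/200: DF=(2106497/2000000 − 9/200·(0.980600+0.937400))/(1+9/200) = 9253/10000 ≈ 0.925300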